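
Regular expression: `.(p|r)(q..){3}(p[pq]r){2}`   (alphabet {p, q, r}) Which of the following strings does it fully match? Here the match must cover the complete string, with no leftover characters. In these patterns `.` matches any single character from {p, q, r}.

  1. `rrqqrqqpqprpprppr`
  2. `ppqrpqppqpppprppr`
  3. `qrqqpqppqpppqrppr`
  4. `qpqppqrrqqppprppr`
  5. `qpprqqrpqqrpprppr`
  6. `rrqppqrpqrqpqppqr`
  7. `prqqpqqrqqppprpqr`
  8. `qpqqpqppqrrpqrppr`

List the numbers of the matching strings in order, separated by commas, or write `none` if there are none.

1, 2, 3, 4, 7, 8

1 → match
2 → match
3 → match
4 → match
5 → no match
6 → no match
7 → match
8 → match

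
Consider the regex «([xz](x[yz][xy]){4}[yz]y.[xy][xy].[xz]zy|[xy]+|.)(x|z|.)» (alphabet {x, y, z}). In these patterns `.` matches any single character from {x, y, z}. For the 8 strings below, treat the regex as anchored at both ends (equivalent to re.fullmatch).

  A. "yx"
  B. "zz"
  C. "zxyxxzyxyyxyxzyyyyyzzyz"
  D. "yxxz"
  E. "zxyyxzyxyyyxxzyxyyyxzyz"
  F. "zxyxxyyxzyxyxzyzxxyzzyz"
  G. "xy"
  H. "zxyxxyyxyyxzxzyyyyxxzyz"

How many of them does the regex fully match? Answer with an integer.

7

A → match
B → match
C → match
D → match
E → no match
F → match
G → match
H → match
Total matched: 7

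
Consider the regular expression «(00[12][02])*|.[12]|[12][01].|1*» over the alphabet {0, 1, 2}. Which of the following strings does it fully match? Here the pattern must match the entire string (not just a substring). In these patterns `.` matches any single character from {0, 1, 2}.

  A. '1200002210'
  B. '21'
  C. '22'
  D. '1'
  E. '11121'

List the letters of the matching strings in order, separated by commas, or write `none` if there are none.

A → no match
B → match
C → match
D → match
E → no match

B, C, D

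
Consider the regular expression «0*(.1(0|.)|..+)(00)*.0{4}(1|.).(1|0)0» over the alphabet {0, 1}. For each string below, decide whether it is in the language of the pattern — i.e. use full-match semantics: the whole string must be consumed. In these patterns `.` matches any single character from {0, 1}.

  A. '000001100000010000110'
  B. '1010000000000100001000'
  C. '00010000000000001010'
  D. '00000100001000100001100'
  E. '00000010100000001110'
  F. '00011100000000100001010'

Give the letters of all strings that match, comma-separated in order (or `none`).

A → no match
B → match
C → match
D → match
E → match
F → match

B, C, D, E, F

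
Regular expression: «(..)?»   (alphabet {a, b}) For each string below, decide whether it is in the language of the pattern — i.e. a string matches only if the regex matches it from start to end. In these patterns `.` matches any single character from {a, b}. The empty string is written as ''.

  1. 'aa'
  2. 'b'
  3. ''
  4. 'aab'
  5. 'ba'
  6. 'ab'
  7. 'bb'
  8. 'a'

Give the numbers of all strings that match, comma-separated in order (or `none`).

1, 3, 5, 6, 7

1. 'aa' → match
2. 'b' → no match
3. '' → match
4. 'aab' → no match
5. 'ba' → match
6. 'ab' → match
7. 'bb' → match
8. 'a' → no match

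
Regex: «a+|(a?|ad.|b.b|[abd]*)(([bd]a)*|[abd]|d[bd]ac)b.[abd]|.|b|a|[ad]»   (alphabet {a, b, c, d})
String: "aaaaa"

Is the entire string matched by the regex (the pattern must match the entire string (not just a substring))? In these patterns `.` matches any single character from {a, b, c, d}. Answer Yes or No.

Yes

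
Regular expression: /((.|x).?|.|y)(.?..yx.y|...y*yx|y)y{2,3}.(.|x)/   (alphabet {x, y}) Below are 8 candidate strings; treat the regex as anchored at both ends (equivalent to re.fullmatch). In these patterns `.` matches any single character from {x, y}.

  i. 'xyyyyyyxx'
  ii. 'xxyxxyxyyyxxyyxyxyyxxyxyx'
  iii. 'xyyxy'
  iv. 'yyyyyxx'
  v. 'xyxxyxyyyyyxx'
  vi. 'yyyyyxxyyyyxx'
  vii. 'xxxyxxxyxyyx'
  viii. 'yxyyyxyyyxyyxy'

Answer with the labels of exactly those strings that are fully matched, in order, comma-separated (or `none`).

i. 'xyyyyyyxx' → no match
ii → no match
iii. 'xyyxy' → no match
iv. 'yyyyyxx' → match
v → match
vi → match
vii. 'xxxyxxxyxyyx' → no match
viii → no match

iv, v, vi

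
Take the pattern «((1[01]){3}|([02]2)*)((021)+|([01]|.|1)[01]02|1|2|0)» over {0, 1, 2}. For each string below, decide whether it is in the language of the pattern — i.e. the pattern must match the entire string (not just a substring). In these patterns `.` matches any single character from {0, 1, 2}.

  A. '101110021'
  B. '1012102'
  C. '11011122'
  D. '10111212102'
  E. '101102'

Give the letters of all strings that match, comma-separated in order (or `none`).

A. '101110021' → match
B. '1012102' → no match
C. '11011122' → no match
D. '10111212102' → no match
E. '101102' → no match

A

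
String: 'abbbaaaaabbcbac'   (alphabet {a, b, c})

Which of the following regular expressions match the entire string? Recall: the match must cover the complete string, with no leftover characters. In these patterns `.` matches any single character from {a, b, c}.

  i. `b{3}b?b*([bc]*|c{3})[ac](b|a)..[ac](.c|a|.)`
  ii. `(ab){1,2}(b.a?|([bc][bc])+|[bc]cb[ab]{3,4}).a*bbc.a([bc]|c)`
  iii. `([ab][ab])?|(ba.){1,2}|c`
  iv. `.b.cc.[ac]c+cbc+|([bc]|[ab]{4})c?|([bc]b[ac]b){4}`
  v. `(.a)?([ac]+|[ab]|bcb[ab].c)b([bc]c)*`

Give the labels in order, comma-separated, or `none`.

i → no match — must start with 'b'
ii → match
iii → no match
iv → no match
v → no match

ii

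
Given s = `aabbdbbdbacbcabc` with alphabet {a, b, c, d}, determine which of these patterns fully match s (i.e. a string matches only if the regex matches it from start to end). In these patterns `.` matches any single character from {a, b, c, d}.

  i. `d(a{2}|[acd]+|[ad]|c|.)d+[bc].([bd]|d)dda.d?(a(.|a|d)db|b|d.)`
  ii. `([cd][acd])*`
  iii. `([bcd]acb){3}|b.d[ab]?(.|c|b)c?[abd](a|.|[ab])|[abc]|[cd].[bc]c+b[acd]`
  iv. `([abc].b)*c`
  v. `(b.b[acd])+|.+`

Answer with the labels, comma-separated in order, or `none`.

iv, v

i → no match — must start with `d`
ii → no match
iii → no match
iv → match
v → match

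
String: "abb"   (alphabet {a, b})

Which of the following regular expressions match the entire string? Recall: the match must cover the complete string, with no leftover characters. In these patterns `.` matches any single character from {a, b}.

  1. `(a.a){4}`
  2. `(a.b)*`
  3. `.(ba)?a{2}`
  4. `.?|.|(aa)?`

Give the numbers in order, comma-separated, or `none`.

2

1 → no match — must end with "a"
2 → match
3 → no match — must end with "a"
4 → no match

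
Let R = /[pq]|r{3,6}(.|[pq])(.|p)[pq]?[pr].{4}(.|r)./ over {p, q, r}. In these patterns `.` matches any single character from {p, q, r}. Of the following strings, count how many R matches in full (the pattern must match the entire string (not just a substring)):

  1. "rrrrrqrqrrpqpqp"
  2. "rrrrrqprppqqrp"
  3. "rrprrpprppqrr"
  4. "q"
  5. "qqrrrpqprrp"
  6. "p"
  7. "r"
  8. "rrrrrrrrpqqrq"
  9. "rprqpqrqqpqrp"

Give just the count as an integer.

5

1 → match
2 → match
3 → no match
4 → match
5 → no match
6 → match
7 → no match
8 → match
9 → no match
Total matched: 5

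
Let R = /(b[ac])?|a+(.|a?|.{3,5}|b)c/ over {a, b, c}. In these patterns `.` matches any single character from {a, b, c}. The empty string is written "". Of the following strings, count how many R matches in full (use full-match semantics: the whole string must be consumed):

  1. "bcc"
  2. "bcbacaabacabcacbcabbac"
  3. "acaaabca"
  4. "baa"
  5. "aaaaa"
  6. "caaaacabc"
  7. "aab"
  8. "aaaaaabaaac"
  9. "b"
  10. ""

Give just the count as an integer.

1. "bcc" → no match
2 → no match
3. "acaaabca" → no match
4. "baa" → no match
5. "aaaaa" → no match
6. "caaaacabc" → no match
7. "aab" → no match
8. "aaaaaabaaac" → match
9. "b" → no match
10. "" → match
Total matched: 2

2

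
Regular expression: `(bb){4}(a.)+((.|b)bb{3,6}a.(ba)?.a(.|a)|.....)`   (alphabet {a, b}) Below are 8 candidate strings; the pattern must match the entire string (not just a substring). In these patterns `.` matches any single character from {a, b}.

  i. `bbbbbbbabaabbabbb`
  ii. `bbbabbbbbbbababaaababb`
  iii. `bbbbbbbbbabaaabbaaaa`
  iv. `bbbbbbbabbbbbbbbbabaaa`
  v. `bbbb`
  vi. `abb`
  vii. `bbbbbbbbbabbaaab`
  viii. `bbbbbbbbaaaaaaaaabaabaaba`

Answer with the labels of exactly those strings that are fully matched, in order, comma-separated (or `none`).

i → no match
ii → no match
iii → no match
iv → no match
v → no match
vi → no match — must start with `bb`
vii → no match
viii → match

viii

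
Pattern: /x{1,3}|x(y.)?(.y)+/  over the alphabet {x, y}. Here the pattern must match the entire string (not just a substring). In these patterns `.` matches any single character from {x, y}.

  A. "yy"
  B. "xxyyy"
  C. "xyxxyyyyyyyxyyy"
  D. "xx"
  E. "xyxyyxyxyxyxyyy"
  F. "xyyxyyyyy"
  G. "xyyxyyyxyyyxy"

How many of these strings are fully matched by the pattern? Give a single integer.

A → no match — must start with "x"
B → match
C → match
D → match
E → match
F → match
G → match
Total matched: 6

6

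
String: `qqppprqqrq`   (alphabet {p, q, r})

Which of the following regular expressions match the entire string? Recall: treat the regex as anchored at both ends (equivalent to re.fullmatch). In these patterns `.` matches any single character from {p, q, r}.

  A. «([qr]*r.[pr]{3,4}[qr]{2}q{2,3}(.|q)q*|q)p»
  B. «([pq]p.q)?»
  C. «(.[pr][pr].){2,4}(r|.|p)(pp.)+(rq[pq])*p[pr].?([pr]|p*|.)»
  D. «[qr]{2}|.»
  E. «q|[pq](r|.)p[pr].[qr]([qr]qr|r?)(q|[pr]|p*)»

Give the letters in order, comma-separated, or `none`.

A → no match — must end with `p`
B → no match
C → no match
D → no match
E → match

E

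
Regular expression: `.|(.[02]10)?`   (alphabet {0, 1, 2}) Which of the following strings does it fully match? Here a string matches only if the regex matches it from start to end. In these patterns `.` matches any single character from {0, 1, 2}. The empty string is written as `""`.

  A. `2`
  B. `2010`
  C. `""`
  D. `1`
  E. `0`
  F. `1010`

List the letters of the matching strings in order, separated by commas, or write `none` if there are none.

A → match
B → match
C → match
D → match
E → match
F → match

A, B, C, D, E, F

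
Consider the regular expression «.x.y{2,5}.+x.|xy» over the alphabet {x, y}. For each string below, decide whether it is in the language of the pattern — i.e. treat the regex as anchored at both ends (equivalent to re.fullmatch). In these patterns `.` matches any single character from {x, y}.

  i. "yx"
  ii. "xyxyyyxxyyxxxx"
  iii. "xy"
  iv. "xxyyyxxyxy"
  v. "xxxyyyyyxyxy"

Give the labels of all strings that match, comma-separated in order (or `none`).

i → no match
ii → no match
iii → match
iv → match
v → match

iii, iv, v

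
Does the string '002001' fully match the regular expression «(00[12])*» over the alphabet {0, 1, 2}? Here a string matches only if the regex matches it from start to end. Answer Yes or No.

Yes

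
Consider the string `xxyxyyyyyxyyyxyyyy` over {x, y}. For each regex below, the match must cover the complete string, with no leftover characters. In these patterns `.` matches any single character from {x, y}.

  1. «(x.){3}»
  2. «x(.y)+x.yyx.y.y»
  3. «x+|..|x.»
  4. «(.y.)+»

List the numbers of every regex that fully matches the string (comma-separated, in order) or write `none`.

2

1 → no match
2 → match
3 → no match
4 → no match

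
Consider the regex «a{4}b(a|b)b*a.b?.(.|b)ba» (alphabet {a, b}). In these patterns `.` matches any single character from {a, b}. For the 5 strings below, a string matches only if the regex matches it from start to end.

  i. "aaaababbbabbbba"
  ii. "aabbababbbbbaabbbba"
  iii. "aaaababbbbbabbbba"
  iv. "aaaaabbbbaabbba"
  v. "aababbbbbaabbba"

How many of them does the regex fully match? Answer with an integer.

2

i → match
ii → no match
iii → match
iv → no match
v → no match
Total matched: 2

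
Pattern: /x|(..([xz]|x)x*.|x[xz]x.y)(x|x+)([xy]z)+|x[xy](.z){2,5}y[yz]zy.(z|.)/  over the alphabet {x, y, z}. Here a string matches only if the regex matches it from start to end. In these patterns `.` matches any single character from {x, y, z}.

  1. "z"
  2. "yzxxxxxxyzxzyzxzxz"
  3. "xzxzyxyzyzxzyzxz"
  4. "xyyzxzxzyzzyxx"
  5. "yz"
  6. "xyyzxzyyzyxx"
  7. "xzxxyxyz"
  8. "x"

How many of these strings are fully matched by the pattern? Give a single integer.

1. "z" → no match
2 → match
3 → match
4 → match
5. "yz" → no match
6. "xyyzxzyyzyxx" → match
7. "xzxxyxyz" → match
8. "x" → match
Total matched: 6

6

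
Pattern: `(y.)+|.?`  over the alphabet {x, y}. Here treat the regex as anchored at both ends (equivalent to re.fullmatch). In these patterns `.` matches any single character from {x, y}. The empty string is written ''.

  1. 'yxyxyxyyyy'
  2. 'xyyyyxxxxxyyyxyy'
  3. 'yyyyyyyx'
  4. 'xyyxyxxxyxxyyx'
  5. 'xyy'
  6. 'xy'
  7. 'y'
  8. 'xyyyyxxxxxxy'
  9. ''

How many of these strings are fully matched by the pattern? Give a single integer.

1 → match
2 → no match
3 → match
4 → no match
5 → no match
6 → no match
7 → match
8 → no match
9 → match
Total matched: 4

4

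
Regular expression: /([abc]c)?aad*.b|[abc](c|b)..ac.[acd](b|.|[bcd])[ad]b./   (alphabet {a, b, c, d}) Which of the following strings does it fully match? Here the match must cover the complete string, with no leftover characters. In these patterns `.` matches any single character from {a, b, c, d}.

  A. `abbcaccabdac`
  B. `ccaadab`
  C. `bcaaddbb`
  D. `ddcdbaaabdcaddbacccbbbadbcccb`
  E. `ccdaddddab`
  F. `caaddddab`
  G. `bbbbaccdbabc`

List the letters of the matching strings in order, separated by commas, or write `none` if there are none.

B, C, G

A → no match
B → match
C → match
D → no match
E → no match
F → no match
G → match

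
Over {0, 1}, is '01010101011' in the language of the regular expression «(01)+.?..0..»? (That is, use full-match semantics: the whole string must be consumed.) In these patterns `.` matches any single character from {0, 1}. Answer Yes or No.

Yes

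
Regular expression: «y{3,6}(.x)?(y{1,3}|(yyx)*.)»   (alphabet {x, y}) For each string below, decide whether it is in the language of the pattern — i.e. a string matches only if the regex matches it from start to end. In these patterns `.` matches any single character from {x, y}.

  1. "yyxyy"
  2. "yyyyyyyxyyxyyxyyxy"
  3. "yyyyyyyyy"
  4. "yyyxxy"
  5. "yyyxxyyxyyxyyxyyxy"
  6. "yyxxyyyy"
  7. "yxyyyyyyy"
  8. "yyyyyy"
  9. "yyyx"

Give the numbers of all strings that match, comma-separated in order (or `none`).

2, 3, 4, 5, 8, 9

1 → no match
2 → match
3 → match
4 → match
5 → match
6 → no match
7 → no match
8 → match
9 → match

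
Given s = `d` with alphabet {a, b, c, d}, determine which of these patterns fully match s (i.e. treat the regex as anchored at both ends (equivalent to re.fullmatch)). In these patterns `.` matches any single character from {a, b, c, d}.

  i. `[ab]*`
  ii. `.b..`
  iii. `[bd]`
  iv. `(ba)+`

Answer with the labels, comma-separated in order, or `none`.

iii

i → no match
ii → no match
iii → match
iv → no match — must start with `ba`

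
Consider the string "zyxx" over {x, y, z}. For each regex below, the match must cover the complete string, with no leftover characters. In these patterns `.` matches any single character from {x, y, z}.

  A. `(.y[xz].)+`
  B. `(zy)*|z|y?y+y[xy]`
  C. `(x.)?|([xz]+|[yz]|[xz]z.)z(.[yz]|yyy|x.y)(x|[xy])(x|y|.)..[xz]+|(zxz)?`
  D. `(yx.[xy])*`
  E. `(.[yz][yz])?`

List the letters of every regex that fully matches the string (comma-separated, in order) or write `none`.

A → match
B → no match
C → no match
D → no match
E → no match

A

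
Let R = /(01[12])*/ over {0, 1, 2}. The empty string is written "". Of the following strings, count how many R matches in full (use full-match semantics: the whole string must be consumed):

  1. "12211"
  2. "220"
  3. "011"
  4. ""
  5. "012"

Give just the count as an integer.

3

1 → no match
2 → no match
3 → match
4 → match
5 → match
Total matched: 3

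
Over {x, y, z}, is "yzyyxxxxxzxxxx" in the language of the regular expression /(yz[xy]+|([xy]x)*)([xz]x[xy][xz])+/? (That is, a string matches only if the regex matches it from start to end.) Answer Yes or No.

Yes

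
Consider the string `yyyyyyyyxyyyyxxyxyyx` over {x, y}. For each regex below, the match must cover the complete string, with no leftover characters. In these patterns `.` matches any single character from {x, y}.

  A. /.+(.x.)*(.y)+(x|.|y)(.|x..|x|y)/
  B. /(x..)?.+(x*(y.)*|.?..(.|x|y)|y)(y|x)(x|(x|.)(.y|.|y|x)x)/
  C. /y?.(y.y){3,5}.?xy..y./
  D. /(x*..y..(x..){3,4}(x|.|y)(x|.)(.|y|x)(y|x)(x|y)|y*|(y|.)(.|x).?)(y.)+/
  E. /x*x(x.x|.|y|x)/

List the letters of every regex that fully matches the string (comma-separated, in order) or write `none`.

A, B, C

A → match
B → match
C → match
D → no match
E → no match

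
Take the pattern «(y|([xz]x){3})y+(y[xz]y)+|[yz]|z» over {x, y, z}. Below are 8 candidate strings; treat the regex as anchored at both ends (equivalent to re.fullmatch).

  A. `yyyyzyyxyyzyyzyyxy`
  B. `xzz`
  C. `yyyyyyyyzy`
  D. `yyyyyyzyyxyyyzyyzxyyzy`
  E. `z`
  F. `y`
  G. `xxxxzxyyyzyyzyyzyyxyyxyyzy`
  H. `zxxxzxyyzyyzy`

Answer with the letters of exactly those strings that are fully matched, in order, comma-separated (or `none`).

A, C, E, F, G, H

A → match
B → no match
C → match
D → no match
E → match
F → match
G → match
H → match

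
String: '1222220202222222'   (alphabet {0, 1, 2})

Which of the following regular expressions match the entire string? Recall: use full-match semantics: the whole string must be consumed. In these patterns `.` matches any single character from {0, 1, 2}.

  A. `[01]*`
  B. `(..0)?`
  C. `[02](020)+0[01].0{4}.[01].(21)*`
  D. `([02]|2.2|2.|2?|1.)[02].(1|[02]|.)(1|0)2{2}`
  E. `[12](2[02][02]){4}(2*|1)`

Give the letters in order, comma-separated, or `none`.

A → no match
B → no match
C → no match
D → no match
E → match

E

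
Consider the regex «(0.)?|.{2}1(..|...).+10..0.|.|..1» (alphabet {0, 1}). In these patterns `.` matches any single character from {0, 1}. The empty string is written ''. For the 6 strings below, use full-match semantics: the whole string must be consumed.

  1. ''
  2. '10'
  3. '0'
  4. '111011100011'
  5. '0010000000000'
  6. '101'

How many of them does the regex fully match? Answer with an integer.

3

1 → match
2 → no match
3 → match
4 → no match
5 → no match
6 → match
Total matched: 3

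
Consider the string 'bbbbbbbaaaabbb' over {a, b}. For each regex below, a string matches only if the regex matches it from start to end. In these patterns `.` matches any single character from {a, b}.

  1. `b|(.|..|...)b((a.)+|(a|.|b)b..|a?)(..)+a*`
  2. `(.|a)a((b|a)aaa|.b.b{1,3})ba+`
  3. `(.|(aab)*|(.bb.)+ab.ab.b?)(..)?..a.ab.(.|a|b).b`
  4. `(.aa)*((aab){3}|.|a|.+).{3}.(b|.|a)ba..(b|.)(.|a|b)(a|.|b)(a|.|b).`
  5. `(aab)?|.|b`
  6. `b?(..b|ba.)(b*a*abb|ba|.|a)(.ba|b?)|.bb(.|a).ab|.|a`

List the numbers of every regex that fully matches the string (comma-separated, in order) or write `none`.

1 → match
2 → no match — must end with 'a'
3 → no match
4 → no match
5 → no match
6 → match

1, 6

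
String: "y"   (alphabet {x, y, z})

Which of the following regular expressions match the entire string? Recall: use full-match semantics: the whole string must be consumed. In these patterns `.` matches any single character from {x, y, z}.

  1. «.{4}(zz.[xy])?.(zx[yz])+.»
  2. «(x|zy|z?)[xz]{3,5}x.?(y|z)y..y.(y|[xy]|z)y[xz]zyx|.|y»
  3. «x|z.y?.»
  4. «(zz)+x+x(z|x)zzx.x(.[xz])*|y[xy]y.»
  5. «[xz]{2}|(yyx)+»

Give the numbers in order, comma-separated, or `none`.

2

1 → no match
2 → match
3 → no match
4 → no match
5 → no match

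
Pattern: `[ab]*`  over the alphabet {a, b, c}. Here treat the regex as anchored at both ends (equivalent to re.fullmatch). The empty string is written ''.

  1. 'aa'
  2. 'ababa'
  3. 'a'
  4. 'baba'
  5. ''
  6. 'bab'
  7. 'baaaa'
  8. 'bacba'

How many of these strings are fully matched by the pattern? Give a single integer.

7

1 → match
2 → match
3 → match
4 → match
5 → match
6 → match
7 → match
8 → no match
Total matched: 7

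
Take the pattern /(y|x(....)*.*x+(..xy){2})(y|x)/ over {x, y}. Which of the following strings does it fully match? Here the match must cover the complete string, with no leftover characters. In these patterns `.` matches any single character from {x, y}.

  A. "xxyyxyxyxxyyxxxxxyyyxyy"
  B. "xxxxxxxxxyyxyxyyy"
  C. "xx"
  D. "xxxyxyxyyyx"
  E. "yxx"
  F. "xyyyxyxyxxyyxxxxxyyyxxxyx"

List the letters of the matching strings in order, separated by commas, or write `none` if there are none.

A → match
B → no match
C → no match
D → no match
E → no match
F → no match

A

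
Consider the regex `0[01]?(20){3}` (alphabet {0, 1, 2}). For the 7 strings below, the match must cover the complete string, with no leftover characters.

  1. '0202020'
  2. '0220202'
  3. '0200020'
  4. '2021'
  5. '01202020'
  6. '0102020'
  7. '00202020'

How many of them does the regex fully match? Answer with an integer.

1 → match
2 → no match — must end with '20'
3 → no match
4 → no match — must start with '0'
5 → match
6 → no match
7 → match
Total matched: 3

3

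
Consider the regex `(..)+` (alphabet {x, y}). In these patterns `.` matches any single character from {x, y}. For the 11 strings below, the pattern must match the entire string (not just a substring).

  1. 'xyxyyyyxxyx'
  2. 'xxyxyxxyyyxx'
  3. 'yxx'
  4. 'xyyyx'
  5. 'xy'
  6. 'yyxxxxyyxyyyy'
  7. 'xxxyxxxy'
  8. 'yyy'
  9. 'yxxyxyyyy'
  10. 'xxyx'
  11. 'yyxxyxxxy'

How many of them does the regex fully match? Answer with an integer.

1 → no match
2 → match
3 → no match
4 → no match
5 → match
6 → no match
7 → match
8 → no match
9 → no match
10 → match
11 → no match
Total matched: 4

4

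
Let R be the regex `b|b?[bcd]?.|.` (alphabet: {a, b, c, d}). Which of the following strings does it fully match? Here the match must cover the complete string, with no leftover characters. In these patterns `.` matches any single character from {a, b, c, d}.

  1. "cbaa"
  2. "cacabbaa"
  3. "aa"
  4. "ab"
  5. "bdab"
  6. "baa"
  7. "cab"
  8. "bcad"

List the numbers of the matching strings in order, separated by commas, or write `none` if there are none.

none

1. "cbaa" → no match
2. "cacabbaa" → no match
3. "aa" → no match
4. "ab" → no match
5. "bdab" → no match
6. "baa" → no match
7. "cab" → no match
8. "bcad" → no match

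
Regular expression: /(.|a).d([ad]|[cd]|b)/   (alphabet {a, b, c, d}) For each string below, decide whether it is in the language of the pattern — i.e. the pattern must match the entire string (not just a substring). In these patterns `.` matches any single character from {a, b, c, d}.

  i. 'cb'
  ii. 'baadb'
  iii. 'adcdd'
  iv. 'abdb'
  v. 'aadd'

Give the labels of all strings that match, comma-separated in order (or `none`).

i → no match
ii → no match
iii → no match
iv → match
v → match

iv, v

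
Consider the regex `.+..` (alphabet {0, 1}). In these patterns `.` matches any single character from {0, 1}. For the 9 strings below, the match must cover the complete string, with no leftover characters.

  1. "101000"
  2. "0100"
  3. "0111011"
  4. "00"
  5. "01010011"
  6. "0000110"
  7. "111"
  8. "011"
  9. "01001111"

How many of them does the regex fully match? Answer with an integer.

8

1 → match
2 → match
3 → match
4 → no match
5 → match
6 → match
7 → match
8 → match
9 → match
Total matched: 8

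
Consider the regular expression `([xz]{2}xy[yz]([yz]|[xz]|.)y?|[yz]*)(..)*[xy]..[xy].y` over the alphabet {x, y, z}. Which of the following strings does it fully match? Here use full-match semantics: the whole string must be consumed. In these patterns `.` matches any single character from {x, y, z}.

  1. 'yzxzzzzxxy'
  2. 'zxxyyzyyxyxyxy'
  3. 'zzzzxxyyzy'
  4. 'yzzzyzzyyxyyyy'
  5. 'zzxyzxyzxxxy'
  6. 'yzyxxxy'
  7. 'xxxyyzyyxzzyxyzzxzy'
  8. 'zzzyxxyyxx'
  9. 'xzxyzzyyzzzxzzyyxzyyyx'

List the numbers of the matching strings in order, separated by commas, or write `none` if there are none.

2, 3, 4, 5, 7

1 → no match
2 → match
3 → match
4 → match
5 → match
6 → no match
7 → match
8 → no match — must end with 'y'
9 → no match — must end with 'y'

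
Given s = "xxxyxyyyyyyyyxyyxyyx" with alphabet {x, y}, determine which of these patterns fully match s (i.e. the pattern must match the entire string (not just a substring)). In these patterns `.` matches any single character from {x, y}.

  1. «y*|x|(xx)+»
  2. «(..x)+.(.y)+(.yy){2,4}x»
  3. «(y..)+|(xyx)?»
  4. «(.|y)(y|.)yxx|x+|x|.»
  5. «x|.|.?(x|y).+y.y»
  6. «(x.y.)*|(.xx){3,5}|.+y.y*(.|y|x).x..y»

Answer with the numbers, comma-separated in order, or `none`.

1 → no match
2 → match
3 → no match
4 → no match
5 → no match
6 → no match

2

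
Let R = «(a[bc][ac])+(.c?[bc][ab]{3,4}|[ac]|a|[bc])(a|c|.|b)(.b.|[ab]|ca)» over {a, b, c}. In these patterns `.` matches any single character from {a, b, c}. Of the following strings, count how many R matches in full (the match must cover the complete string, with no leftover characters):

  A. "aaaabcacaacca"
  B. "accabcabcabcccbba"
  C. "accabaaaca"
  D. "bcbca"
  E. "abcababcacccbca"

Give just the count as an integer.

2

A → no match
B → match
C → match
D → no match — must start with "a"
E → no match
Total matched: 2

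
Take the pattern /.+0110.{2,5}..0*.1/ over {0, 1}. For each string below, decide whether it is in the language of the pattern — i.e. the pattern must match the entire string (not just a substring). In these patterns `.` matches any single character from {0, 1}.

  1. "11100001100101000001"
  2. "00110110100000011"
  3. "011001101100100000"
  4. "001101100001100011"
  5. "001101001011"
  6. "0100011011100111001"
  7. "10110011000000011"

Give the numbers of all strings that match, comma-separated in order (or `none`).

1, 2, 4, 5, 7

1 → match
2 → match
3 → no match — must end with "1"
4 → match
5 → match
6 → no match
7 → match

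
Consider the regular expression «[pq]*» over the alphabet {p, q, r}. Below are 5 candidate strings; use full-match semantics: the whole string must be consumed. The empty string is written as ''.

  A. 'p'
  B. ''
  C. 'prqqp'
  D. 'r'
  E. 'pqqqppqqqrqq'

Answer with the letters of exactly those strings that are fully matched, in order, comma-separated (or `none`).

A → match
B → match
C → no match
D → no match
E → no match

A, B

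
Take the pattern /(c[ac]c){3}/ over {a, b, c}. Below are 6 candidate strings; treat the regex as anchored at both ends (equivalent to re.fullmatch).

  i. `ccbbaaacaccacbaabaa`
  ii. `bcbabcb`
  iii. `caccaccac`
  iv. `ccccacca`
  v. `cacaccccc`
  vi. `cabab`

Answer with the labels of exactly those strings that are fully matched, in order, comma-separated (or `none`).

iii

i → no match — must end with `c`
ii → no match — must start with `c`
iii → match
iv → no match — must end with `c`
v → no match
vi → no match — must end with `c`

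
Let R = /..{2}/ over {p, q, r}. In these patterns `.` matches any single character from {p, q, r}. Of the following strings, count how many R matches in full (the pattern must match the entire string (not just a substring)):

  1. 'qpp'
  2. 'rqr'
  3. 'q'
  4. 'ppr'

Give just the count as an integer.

3

1 → match
2 → match
3 → no match
4 → match
Total matched: 3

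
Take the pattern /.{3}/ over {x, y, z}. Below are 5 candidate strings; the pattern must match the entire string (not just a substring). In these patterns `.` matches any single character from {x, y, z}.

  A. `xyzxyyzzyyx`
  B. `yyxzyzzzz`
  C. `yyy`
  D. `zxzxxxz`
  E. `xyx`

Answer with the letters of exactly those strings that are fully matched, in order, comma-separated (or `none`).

C, E

A. `xyzxyyzzyyx` → no match
B. `yyxzyzzzz` → no match
C. `yyy` → match
D. `zxzxxxz` → no match
E. `xyx` → match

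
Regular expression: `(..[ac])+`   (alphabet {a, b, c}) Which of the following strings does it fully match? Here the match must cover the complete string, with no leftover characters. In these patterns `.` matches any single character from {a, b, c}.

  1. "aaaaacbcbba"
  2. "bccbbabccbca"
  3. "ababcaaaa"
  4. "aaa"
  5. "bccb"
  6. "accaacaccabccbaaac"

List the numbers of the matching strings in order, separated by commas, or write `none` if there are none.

1 → no match
2 → match
3 → match
4 → match
5 → no match
6 → match

2, 3, 4, 6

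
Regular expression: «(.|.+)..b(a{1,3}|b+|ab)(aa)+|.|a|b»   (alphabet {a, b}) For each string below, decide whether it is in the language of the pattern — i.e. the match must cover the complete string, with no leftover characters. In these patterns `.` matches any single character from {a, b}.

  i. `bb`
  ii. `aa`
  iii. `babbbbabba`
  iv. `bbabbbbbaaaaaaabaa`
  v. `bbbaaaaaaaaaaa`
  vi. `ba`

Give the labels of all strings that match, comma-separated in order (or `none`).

i → no match
ii → no match
iii → no match
iv → no match
v → no match
vi → no match

none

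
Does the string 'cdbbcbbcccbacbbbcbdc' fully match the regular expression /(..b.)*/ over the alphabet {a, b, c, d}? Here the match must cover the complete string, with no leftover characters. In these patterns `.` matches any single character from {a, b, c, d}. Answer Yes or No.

No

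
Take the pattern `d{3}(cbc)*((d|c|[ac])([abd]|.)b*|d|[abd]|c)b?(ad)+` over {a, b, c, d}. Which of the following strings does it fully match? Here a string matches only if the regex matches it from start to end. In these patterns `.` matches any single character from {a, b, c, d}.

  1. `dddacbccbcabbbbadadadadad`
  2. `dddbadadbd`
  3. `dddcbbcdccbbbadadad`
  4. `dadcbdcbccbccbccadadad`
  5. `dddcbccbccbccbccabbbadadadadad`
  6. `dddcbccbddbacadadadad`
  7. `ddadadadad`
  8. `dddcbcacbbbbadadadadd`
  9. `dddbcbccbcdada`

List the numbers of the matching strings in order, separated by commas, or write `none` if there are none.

1 → no match
2. `dddbadadbd` → no match — must end with `ad`
3 → no match
4 → no match
5 → match
6 → no match
7. `ddadadadad` → no match
8 → no match — must end with `ad`
9 → no match — must end with `ad`

5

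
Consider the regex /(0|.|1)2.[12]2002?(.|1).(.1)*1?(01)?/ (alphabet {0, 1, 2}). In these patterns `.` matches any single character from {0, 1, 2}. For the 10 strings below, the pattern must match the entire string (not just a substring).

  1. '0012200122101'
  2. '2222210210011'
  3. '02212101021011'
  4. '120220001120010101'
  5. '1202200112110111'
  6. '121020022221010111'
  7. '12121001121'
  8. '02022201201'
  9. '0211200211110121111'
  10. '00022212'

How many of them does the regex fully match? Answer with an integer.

1

1 → no match
2 → no match
3 → no match
4 → no match
5 → no match
6 → no match
7 → no match
8 → no match
9 → match
10 → no match
Total matched: 1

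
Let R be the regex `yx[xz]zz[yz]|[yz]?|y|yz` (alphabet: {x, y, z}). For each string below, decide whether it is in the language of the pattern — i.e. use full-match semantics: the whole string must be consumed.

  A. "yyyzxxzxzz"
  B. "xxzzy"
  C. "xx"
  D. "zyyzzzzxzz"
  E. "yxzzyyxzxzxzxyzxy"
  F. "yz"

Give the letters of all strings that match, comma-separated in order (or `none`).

A. "yyyzxxzxzz" → no match
B. "xxzzy" → no match
C. "xx" → no match
D. "zyyzzzzxzz" → no match
E → no match
F. "yz" → match

F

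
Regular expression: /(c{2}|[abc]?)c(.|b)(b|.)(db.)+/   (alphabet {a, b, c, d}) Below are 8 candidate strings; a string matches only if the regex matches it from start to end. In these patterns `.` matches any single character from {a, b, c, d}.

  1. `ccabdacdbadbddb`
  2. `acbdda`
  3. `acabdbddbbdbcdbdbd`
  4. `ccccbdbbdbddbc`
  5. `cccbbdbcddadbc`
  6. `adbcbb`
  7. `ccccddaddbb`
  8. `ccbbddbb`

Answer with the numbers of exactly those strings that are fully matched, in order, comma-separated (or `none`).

4

1 → no match
2 → no match
3 → no match
4 → match
5 → no match
6 → no match
7 → no match
8 → no match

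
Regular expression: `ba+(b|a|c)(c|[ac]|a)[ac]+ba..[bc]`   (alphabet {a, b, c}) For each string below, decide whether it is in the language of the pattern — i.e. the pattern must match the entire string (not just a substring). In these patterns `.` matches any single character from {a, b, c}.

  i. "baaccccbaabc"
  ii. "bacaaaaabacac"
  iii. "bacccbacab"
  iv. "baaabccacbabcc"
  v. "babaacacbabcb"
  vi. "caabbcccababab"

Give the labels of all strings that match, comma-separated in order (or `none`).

i. "baaccccbaabc" → match
ii → match
iii. "bacccbacab" → match
iv → match
v → match
vi → no match — must start with "ba"

i, ii, iii, iv, v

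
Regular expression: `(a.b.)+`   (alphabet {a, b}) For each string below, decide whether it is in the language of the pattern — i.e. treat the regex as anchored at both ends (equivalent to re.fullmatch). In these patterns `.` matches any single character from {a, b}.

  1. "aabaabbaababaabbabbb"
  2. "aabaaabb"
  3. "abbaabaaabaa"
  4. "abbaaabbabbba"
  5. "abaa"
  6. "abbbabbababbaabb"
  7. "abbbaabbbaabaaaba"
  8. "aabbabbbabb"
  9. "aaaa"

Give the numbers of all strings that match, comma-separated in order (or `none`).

2

1 → no match
2 → match
3 → no match
4 → no match
5 → no match
6 → no match
7 → no match
8 → no match
9 → no match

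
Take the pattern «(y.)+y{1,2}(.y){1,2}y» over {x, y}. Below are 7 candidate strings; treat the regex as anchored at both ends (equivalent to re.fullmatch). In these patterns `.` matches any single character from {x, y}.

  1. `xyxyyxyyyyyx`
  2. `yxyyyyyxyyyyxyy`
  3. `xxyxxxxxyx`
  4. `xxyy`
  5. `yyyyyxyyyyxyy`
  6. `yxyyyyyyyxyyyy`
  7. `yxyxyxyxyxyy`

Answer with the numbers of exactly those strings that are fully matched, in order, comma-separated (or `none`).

1 → no match — must start with `y`
2 → match
3 → no match — must start with `y`
4 → no match — must start with `y`
5 → match
6 → match
7 → match

2, 5, 6, 7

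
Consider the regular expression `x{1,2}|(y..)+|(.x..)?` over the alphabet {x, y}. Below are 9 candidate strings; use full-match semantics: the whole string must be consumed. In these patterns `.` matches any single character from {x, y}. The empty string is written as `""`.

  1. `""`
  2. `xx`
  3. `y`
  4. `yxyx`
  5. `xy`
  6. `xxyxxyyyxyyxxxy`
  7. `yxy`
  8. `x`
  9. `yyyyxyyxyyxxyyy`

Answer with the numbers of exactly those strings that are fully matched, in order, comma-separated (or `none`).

1 → match
2 → match
3 → no match
4 → match
5 → no match
6 → no match
7 → match
8 → match
9 → match

1, 2, 4, 7, 8, 9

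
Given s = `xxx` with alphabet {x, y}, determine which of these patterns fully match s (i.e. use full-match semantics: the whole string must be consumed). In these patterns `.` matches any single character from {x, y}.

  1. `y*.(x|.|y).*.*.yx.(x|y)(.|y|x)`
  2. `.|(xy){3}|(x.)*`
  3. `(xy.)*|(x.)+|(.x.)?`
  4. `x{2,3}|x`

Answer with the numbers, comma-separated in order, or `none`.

1 → no match
2 → no match
3 → match
4 → match

3, 4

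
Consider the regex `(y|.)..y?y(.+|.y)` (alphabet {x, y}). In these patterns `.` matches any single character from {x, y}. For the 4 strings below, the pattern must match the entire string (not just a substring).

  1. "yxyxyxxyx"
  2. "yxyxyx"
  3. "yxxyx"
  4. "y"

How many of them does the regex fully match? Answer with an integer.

1

1 → no match
2 → no match
3 → match
4 → no match
Total matched: 1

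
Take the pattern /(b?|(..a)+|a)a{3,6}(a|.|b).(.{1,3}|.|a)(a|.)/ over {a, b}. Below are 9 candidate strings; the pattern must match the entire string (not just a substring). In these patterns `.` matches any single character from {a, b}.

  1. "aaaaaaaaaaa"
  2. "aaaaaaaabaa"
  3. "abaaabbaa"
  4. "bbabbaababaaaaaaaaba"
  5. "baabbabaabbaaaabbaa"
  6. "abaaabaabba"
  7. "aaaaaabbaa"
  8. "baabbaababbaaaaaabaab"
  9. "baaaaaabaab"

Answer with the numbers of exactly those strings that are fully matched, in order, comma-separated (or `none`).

1, 2, 4, 5, 7, 8, 9

1 → match
2 → match
3 → no match
4 → match
5 → match
6 → no match
7 → match
8 → match
9 → match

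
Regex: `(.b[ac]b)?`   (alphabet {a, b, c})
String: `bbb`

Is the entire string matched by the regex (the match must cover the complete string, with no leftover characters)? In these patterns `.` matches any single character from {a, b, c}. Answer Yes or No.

No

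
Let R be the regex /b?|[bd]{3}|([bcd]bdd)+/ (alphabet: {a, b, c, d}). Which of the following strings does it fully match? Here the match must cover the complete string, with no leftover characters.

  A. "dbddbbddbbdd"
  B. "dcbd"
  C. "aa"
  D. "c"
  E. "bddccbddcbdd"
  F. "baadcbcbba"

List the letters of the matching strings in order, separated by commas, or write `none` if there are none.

A

A → match
B → no match
C → no match
D → no match
E → no match
F → no match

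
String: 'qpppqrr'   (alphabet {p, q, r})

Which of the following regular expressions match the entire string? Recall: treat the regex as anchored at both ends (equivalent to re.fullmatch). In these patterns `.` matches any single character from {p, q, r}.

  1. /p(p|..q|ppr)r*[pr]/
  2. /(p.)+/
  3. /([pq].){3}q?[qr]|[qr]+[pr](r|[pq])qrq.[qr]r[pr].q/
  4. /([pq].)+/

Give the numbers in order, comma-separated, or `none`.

3

1 → no match — must start with 'p'
2 → no match — must start with 'p'
3 → match
4 → no match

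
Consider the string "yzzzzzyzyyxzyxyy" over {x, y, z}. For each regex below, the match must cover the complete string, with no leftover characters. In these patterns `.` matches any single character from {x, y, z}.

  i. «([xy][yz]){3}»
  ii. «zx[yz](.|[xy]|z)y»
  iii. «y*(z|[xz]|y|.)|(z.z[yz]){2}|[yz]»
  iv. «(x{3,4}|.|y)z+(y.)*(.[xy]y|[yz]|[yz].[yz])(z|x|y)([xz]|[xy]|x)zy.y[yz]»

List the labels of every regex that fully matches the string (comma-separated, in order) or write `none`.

i → no match
ii → no match — must start with "zx"
iii → no match
iv → match

iv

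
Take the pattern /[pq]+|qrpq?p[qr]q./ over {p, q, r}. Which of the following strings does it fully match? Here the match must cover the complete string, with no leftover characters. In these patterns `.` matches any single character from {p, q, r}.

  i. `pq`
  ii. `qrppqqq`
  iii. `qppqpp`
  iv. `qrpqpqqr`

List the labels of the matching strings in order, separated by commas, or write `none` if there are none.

i → match
ii → match
iii → match
iv → match

i, ii, iii, iv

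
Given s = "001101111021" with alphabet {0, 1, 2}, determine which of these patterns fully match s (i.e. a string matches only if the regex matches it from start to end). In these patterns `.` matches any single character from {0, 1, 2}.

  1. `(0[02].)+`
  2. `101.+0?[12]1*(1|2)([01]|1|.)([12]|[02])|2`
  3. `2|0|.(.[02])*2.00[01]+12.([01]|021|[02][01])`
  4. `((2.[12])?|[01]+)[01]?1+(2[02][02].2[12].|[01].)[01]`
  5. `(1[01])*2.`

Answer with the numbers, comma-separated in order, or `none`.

4

1 → no match
2 → no match
3 → no match
4 → match
5 → no match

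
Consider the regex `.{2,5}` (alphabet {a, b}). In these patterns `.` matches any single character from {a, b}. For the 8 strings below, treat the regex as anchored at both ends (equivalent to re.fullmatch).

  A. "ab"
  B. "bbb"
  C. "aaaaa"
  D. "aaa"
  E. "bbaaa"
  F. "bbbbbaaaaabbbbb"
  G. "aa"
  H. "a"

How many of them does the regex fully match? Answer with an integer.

6

A. "ab" → match
B. "bbb" → match
C. "aaaaa" → match
D. "aaa" → match
E. "bbaaa" → match
F → no match
G. "aa" → match
H. "a" → no match
Total matched: 6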